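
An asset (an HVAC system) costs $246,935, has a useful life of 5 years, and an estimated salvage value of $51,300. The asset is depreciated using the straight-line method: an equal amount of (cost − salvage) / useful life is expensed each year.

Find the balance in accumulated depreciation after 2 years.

Depreciable base = $246,935 − $51,300 = $195,635.
Annual expense = $195,635 / 5 = $39,127.
End of year 1: book value $207,808.
End of year 2: book value $168,681.
Accumulated through year 2 = $246,935 − $168,681 = $78,254.

$78,254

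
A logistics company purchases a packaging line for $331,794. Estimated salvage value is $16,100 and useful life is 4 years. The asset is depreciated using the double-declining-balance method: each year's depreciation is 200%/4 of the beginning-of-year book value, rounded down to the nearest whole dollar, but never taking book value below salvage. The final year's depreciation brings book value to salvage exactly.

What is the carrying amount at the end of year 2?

$82,949

Depreciable base = $331,794 − $16,100 = $315,694.
Year 1: ⌊$331,794 × 200%/4⌋ = $165,897. Book value $165,897.
Year 2: ⌊$165,897 × 200%/4⌋ = $82,948. Book value $82,949.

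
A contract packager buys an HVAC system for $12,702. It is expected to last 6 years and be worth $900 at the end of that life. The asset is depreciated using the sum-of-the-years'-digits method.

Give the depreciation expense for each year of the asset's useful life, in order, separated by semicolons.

Depreciable base = $12,702 − $900 = $11,802.
Sum of the years' digits = 6+5+4+3+2+1 = 21.
Year 1: $11,802 × 6/21 = $3,372. Book value $9,330.
Year 2: $11,802 × 5/21 = $2,810. Book value $6,520.
Year 3: $11,802 × 4/21 = $2,248. Book value $4,272.
Year 4: $11,802 × 3/21 = $1,686. Book value $2,586.
Year 5: $11,802 × 2/21 = $1,124. Book value $1,462.
Year 6: $11,802 × 1/21 = $562. Book value $900.

$3,372; $2,810; $2,248; $1,686; $1,124; $562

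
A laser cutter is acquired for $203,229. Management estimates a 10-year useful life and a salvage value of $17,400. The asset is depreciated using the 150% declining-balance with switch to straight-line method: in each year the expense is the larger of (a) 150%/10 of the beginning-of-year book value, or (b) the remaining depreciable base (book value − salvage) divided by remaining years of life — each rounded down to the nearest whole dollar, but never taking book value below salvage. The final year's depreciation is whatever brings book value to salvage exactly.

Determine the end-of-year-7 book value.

$61,065

Depreciable base = $203,229 − $17,400 = $185,829.
Year 1: DB = ⌊$203,229 × 150%/10⌋ = $30,484; SL = ⌊$185,829/10⌋ = $18,582 → take DB $30,484. Book value $172,745.
Year 2: DB = ⌊$172,745 × 150%/10⌋ = $25,911; SL = ⌊$155,345/9⌋ = $17,260 → take DB $25,911. Book value $146,834.
Year 3: DB = ⌊$146,834 × 150%/10⌋ = $22,025; SL = ⌊$129,434/8⌋ = $16,179 → take DB $22,025. Book value $124,809.
Year 4: DB = ⌊$124,809 × 150%/10⌋ = $18,721; SL = ⌊$107,409/7⌋ = $15,344 → take DB $18,721. Book value $106,088.
Year 5: DB = ⌊$106,088 × 150%/10⌋ = $15,913; SL = ⌊$88,688/6⌋ = $14,781 → take DB $15,913. Book value $90,175.
Year 6: DB = ⌊$90,175 × 150%/10⌋ = $13,526; SL = ⌊$72,775/5⌋ = $14,555 → take SL $14,555. Book value $75,620.
Year 7: DB = ⌊$75,620 × 150%/10⌋ = $11,343; SL = ⌊$58,220/4⌋ = $14,555 → take SL $14,555. Book value $61,065.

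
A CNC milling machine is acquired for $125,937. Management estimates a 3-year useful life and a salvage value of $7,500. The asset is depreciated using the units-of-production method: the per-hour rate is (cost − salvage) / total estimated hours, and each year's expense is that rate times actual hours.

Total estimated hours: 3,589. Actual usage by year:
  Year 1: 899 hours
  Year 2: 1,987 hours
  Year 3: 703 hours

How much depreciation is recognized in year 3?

Depreciable base = $125,937 − $7,500 = $118,437.
Rate = $118,437 / 3,589 hours = $33 per hour.
Year 1: 899 × $33 = $29,667. Book value $96,270.
Year 2: 1,987 × $33 = $65,571. Book value $30,699.
Year 3: 703 × $33 = $23,199. Book value $7,500.

$23,199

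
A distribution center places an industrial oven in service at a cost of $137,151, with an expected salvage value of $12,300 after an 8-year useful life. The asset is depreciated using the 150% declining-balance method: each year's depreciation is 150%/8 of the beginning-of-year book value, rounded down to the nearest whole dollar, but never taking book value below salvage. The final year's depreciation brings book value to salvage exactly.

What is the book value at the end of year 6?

$39,460

Depreciable base = $137,151 − $12,300 = $124,851.
Year 1: ⌊$137,151 × 150%/8⌋ = $25,715. Book value $111,436.
Year 2: ⌊$111,436 × 150%/8⌋ = $20,894. Book value $90,542.
Year 3: ⌊$90,542 × 150%/8⌋ = $16,976. Book value $73,566.
Year 4: ⌊$73,566 × 150%/8⌋ = $13,793. Book value $59,773.
Year 5: ⌊$59,773 × 150%/8⌋ = $11,207. Book value $48,566.
Year 6: ⌊$48,566 × 150%/8⌋ = $9,106. Book value $39,460.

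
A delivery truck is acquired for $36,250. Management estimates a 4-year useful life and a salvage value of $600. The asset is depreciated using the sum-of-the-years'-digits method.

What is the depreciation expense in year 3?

$7,130

Depreciable base = $36,250 − $600 = $35,650.
Sum of the years' digits = 4+3+2+1 = 10.
Year 1: $35,650 × 4/10 = $14,260. Book value $21,990.
Year 2: $35,650 × 3/10 = $10,695. Book value $11,295.
Year 3: $35,650 × 2/10 = $7,130. Book value $4,165.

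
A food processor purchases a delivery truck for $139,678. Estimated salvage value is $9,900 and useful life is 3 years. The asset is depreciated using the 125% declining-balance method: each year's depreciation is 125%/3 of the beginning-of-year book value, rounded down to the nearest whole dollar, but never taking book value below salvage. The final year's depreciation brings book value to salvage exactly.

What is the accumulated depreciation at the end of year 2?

$92,148

Depreciable base = $139,678 − $9,900 = $129,778.
Year 1: ⌊$139,678 × 125%/3⌋ = $58,199. Book value $81,479.
Year 2: ⌊$81,479 × 125%/3⌋ = $33,949. Book value $47,530.
Accumulated through year 2 = $139,678 − $47,530 = $92,148.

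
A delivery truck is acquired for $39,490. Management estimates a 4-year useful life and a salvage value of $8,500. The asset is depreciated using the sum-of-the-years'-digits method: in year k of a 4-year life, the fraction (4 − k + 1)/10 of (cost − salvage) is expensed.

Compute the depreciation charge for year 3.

Depreciable base = $39,490 − $8,500 = $30,990.
Sum of the years' digits = 4+3+2+1 = 10.
Year 1: $30,990 × 4/10 = $12,396. Book value $27,094.
Year 2: $30,990 × 3/10 = $9,297. Book value $17,797.
Year 3: $30,990 × 2/10 = $6,198. Book value $11,599.

$6,198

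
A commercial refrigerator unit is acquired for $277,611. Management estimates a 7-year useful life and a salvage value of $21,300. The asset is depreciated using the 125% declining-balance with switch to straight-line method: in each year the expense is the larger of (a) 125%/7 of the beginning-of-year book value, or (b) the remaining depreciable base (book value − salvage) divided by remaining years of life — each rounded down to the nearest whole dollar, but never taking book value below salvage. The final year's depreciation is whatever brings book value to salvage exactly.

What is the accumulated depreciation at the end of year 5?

Depreciable base = $277,611 − $21,300 = $256,311.
Year 1: DB = ⌊$277,611 × 125%/7⌋ = $49,573; SL = ⌊$256,311/7⌋ = $36,615 → take DB $49,573. Book value $228,038.
Year 2: DB = ⌊$228,038 × 125%/7⌋ = $40,721; SL = ⌊$206,738/6⌋ = $34,456 → take DB $40,721. Book value $187,317.
Year 3: DB = ⌊$187,317 × 125%/7⌋ = $33,449; SL = ⌊$166,017/5⌋ = $33,203 → take DB $33,449. Book value $153,868.
Year 4: DB = ⌊$153,868 × 125%/7⌋ = $27,476; SL = ⌊$132,568/4⌋ = $33,142 → take SL $33,142. Book value $120,726.
Year 5: DB = ⌊$120,726 × 125%/7⌋ = $21,558; SL = ⌊$99,426/3⌋ = $33,142 → take SL $33,142. Book value $87,584.
Accumulated through year 5 = $277,611 − $87,584 = $190,027.

$190,027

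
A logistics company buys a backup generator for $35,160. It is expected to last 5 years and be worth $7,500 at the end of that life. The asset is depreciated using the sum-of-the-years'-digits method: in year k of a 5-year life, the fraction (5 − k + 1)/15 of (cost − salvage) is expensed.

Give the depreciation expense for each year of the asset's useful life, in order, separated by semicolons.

Depreciable base = $35,160 − $7,500 = $27,660.
Sum of the years' digits = 5+4+3+2+1 = 15.
Year 1: $27,660 × 5/15 = $9,220. Book value $25,940.
Year 2: $27,660 × 4/15 = $7,376. Book value $18,564.
Year 3: $27,660 × 3/15 = $5,532. Book value $13,032.
Year 4: $27,660 × 2/15 = $3,688. Book value $9,344.
Year 5: $27,660 × 1/15 = $1,844. Book value $7,500.

$9,220; $7,376; $5,532; $3,688; $1,844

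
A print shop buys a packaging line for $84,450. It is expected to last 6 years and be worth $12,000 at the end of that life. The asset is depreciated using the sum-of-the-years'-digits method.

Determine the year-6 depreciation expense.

Depreciable base = $84,450 − $12,000 = $72,450.
Sum of the years' digits = 6+5+4+3+2+1 = 21.
Year 1: $72,450 × 6/21 = $20,700. Book value $63,750.
Year 2: $72,450 × 5/21 = $17,250. Book value $46,500.
Year 3: $72,450 × 4/21 = $13,800. Book value $32,700.
Year 4: $72,450 × 3/21 = $10,350. Book value $22,350.
Year 5: $72,450 × 2/21 = $6,900. Book value $15,450.
Year 6: $72,450 × 1/21 = $3,450. Book value $12,000.

$3,450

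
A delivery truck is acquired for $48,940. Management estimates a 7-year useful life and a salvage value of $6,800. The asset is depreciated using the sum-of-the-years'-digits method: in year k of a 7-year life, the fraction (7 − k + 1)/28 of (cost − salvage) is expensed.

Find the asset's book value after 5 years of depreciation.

Depreciable base = $48,940 − $6,800 = $42,140.
Sum of the years' digits = 7+6+5+4+3+2+1 = 28.
Year 1: $42,140 × 7/28 = $10,535. Book value $38,405.
Year 2: $42,140 × 6/28 = $9,030. Book value $29,375.
Year 3: $42,140 × 5/28 = $7,525. Book value $21,850.
Year 4: $42,140 × 4/28 = $6,020. Book value $15,830.
Year 5: $42,140 × 3/28 = $4,515. Book value $11,315.

$11,315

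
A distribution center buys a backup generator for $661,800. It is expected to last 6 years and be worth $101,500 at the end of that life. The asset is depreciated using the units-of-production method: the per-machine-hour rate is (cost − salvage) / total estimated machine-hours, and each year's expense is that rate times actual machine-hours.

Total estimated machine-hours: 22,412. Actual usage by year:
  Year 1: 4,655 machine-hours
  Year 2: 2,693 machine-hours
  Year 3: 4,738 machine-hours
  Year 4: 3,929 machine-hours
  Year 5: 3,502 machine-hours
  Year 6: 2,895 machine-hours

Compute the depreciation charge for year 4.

Depreciable base = $661,800 − $101,500 = $560,300.
Rate = $560,300 / 22,412 machine-hours = $25 per machine-hour.
Year 1: 4,655 × $25 = $116,375. Book value $545,425.
Year 2: 2,693 × $25 = $67,325. Book value $478,100.
Year 3: 4,738 × $25 = $118,450. Book value $359,650.
Year 4: 3,929 × $25 = $98,225. Book value $261,425.

$98,225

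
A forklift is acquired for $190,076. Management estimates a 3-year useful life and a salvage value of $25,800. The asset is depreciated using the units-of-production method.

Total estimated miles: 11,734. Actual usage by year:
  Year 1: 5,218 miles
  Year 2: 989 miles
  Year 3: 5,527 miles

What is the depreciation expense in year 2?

Depreciable base = $190,076 − $25,800 = $164,276.
Rate = $164,276 / 11,734 miles = $14 per mile.
Year 1: 5,218 × $14 = $73,052. Book value $117,024.
Year 2: 989 × $14 = $13,846. Book value $103,178.

$13,846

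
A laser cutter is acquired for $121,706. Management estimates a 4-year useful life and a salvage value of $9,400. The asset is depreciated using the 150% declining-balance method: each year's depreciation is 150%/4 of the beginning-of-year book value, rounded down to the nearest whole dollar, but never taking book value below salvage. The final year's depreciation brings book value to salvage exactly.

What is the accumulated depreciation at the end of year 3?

$91,992

Depreciable base = $121,706 − $9,400 = $112,306.
Year 1: ⌊$121,706 × 150%/4⌋ = $45,639. Book value $76,067.
Year 2: ⌊$76,067 × 150%/4⌋ = $28,525. Book value $47,542.
Year 3: ⌊$47,542 × 150%/4⌋ = $17,828. Book value $29,714.
Accumulated through year 3 = $121,706 − $29,714 = $91,992.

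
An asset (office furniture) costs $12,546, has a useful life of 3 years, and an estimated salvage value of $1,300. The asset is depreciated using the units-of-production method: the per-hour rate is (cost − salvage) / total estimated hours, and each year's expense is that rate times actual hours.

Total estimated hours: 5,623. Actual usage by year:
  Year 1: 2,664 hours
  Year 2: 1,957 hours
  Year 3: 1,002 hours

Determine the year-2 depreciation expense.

Depreciable base = $12,546 − $1,300 = $11,246.
Rate = $11,246 / 5,623 hours = $2 per hour.
Year 1: 2,664 × $2 = $5,328. Book value $7,218.
Year 2: 1,957 × $2 = $3,914. Book value $3,304.

$3,914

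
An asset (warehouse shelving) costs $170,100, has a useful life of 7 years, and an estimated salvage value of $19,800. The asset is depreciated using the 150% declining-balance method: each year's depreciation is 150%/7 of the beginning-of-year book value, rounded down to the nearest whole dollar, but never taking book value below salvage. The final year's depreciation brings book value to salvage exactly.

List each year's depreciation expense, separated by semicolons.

$36,450; $28,639; $22,502; $17,680; $13,891; $10,915; $20,223

Depreciable base = $170,100 − $19,800 = $150,300.
Year 1: ⌊$170,100 × 150%/7⌋ = $36,450. Book value $133,650.
Year 2: ⌊$133,650 × 150%/7⌋ = $28,639. Book value $105,011.
Year 3: ⌊$105,011 × 150%/7⌋ = $22,502. Book value $82,509.
Year 4: ⌊$82,509 × 150%/7⌋ = $17,680. Book value $64,829.
Year 5: ⌊$64,829 × 150%/7⌋ = $13,891. Book value $50,938.
Year 6: ⌊$50,938 × 150%/7⌋ = $10,915. Book value $40,023.
Year 7 (final): $40,023 − $19,800 = $20,223. Book value $19,800.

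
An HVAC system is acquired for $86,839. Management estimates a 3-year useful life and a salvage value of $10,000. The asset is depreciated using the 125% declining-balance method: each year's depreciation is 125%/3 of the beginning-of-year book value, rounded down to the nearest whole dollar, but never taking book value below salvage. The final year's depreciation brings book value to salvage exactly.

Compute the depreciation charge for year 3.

$19,550

Depreciable base = $86,839 − $10,000 = $76,839.
Year 1: ⌊$86,839 × 125%/3⌋ = $36,182. Book value $50,657.
Year 2: ⌊$50,657 × 125%/3⌋ = $21,107. Book value $29,550.
Year 3 (final): $29,550 − $10,000 = $19,550. Book value $10,000.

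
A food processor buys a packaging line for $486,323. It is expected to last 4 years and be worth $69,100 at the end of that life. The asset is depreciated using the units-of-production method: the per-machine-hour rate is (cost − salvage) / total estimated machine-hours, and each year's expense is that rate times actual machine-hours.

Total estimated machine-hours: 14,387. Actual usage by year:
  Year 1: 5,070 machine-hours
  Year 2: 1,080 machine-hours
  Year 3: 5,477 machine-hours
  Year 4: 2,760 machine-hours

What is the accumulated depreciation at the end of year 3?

$337,183

Depreciable base = $486,323 − $69,100 = $417,223.
Rate = $417,223 / 14,387 machine-hours = $29 per machine-hour.
Year 1: 5,070 × $29 = $147,030. Book value $339,293.
Year 2: 1,080 × $29 = $31,320. Book value $307,973.
Year 3: 5,477 × $29 = $158,833. Book value $149,140.
Accumulated through year 3 = $486,323 − $149,140 = $337,183.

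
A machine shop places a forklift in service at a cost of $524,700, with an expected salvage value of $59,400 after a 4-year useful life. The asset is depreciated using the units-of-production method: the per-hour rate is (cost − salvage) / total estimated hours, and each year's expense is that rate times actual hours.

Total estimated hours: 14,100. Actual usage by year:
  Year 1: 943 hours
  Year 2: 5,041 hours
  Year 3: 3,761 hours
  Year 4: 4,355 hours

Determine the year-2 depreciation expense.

$166,353

Depreciable base = $524,700 − $59,400 = $465,300.
Rate = $465,300 / 14,100 hours = $33 per hour.
Year 1: 943 × $33 = $31,119. Book value $493,581.
Year 2: 5,041 × $33 = $166,353. Book value $327,228.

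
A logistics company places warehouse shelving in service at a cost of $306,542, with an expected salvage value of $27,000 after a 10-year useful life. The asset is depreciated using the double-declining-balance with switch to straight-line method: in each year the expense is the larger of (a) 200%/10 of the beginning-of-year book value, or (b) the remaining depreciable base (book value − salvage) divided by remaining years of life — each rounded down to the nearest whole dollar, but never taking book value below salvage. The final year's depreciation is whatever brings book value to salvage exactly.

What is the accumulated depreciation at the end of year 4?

Depreciable base = $306,542 − $27,000 = $279,542.
Year 1: DB = ⌊$306,542 × 200%/10⌋ = $61,308; SL = ⌊$279,542/10⌋ = $27,954 → take DB $61,308. Book value $245,234.
Year 2: DB = ⌊$245,234 × 200%/10⌋ = $49,046; SL = ⌊$218,234/9⌋ = $24,248 → take DB $49,046. Book value $196,188.
Year 3: DB = ⌊$196,188 × 200%/10⌋ = $39,237; SL = ⌊$169,188/8⌋ = $21,148 → take DB $39,237. Book value $156,951.
Year 4: DB = ⌊$156,951 × 200%/10⌋ = $31,390; SL = ⌊$129,951/7⌋ = $18,564 → take DB $31,390. Book value $125,561.
Accumulated through year 4 = $306,542 − $125,561 = $180,981.

$180,981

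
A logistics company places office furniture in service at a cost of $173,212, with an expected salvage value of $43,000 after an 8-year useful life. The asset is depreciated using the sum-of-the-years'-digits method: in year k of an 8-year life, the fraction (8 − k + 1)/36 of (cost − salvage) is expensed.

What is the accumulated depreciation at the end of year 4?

Depreciable base = $173,212 − $43,000 = $130,212.
Sum of the years' digits = 8+7+6+5+4+3+2+1 = 36.
Year 1: $130,212 × 8/36 = $28,936. Book value $144,276.
Year 2: $130,212 × 7/36 = $25,319. Book value $118,957.
Year 3: $130,212 × 6/36 = $21,702. Book value $97,255.
Year 4: $130,212 × 5/36 = $18,085. Book value $79,170.
Accumulated through year 4 = $173,212 − $79,170 = $94,042.

$94,042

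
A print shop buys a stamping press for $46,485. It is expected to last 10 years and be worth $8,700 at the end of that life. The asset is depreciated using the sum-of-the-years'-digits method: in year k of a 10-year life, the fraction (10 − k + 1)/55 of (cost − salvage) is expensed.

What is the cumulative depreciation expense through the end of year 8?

$35,724

Depreciable base = $46,485 − $8,700 = $37,785.
Sum of the years' digits = 10+9+8+7+6+5+4+3+2+1 = 55.
Year 1: $37,785 × 10/55 = $6,870. Book value $39,615.
Year 2: $37,785 × 9/55 = $6,183. Book value $33,432.
Year 3: $37,785 × 8/55 = $5,496. Book value $27,936.
Year 4: $37,785 × 7/55 = $4,809. Book value $23,127.
Year 5: $37,785 × 6/55 = $4,122. Book value $19,005.
Year 6: $37,785 × 5/55 = $3,435. Book value $15,570.
Year 7: $37,785 × 4/55 = $2,748. Book value $12,822.
Year 8: $37,785 × 3/55 = $2,061. Book value $10,761.
Accumulated through year 8 = $46,485 − $10,761 = $35,724.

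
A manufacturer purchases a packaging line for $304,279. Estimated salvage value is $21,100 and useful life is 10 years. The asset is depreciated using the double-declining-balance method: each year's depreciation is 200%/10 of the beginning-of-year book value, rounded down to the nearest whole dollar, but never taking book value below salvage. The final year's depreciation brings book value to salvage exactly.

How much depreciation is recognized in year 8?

Depreciable base = $304,279 − $21,100 = $283,179.
Year 1: ⌊$304,279 × 200%/10⌋ = $60,855. Book value $243,424.
Year 2: ⌊$243,424 × 200%/10⌋ = $48,684. Book value $194,740.
Year 3: ⌊$194,740 × 200%/10⌋ = $38,948. Book value $155,792.
Year 4: ⌊$155,792 × 200%/10⌋ = $31,158. Book value $124,634.
Year 5: ⌊$124,634 × 200%/10⌋ = $24,926. Book value $99,708.
Year 6: ⌊$99,708 × 200%/10⌋ = $19,941. Book value $79,767.
Year 7: ⌊$79,767 × 200%/10⌋ = $15,953. Book value $63,814.
Year 8: ⌊$63,814 × 200%/10⌋ = $12,762. Book value $51,052.

$12,762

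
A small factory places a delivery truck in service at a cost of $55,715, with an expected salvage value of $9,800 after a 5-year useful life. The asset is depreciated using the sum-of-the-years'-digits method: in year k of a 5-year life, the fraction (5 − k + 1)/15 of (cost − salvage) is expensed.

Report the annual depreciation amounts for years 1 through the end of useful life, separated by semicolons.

Depreciable base = $55,715 − $9,800 = $45,915.
Sum of the years' digits = 5+4+3+2+1 = 15.
Year 1: $45,915 × 5/15 = $15,305. Book value $40,410.
Year 2: $45,915 × 4/15 = $12,244. Book value $28,166.
Year 3: $45,915 × 3/15 = $9,183. Book value $18,983.
Year 4: $45,915 × 2/15 = $6,122. Book value $12,861.
Year 5: $45,915 × 1/15 = $3,061. Book value $9,800.

$15,305; $12,244; $9,183; $6,122; $3,061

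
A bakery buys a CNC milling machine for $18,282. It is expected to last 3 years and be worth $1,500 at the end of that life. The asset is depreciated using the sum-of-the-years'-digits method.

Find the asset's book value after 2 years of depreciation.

Depreciable base = $18,282 − $1,500 = $16,782.
Sum of the years' digits = 3+2+1 = 6.
Year 1: $16,782 × 3/6 = $8,391. Book value $9,891.
Year 2: $16,782 × 2/6 = $5,594. Book value $4,297.

$4,297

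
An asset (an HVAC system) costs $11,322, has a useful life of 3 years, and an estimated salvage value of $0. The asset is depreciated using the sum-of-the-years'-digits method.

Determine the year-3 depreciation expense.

Depreciable base = $11,322 − $0 = $11,322.
Sum of the years' digits = 3+2+1 = 6.
Year 1: $11,322 × 3/6 = $5,661. Book value $5,661.
Year 2: $11,322 × 2/6 = $3,774. Book value $1,887.
Year 3: $11,322 × 1/6 = $1,887. Book value $0.

$1,887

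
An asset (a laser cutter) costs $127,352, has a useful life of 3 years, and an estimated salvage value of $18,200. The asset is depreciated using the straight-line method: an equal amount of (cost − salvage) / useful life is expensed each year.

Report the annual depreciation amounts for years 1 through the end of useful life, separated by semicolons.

$36,384; $36,384; $36,384

Depreciable base = $127,352 − $18,200 = $109,152.
Annual expense = $109,152 / 3 = $36,384.
End of year 1: book value $90,968.
End of year 2: book value $54,584.
End of year 3: book value $18,200.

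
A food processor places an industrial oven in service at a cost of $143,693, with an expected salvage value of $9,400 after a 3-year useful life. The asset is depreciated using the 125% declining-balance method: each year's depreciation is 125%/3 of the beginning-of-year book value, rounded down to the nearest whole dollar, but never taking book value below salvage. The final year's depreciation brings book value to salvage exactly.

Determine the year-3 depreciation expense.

$39,496

Depreciable base = $143,693 − $9,400 = $134,293.
Year 1: ⌊$143,693 × 125%/3⌋ = $59,872. Book value $83,821.
Year 2: ⌊$83,821 × 125%/3⌋ = $34,925. Book value $48,896.
Year 3 (final): $48,896 − $9,400 = $39,496. Book value $9,400.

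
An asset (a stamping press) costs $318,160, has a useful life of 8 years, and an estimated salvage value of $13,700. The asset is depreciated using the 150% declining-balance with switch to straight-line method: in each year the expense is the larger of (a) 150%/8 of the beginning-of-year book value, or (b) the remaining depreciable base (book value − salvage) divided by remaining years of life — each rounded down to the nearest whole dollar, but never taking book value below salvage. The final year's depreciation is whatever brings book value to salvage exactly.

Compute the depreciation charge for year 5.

Depreciable base = $318,160 − $13,700 = $304,460.
Year 1: DB = ⌊$318,160 × 150%/8⌋ = $59,655; SL = ⌊$304,460/8⌋ = $38,057 → take DB $59,655. Book value $258,505.
Year 2: DB = ⌊$258,505 × 150%/8⌋ = $48,469; SL = ⌊$244,805/7⌋ = $34,972 → take DB $48,469. Book value $210,036.
Year 3: DB = ⌊$210,036 × 150%/8⌋ = $39,381; SL = ⌊$196,336/6⌋ = $32,722 → take DB $39,381. Book value $170,655.
Year 4: DB = ⌊$170,655 × 150%/8⌋ = $31,997; SL = ⌊$156,955/5⌋ = $31,391 → take DB $31,997. Book value $138,658.
Year 5: DB = ⌊$138,658 × 150%/8⌋ = $25,998; SL = ⌊$124,958/4⌋ = $31,239 → take SL $31,239. Book value $107,419.

$31,239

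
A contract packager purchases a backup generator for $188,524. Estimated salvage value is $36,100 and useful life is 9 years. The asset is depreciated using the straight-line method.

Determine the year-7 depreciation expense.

Depreciable base = $188,524 − $36,100 = $152,424.
Annual expense = $152,424 / 9 = $16,936.

$16,936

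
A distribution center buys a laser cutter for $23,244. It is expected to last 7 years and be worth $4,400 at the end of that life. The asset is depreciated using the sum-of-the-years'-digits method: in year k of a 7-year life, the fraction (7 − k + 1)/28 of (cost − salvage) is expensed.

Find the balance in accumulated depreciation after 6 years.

$18,171

Depreciable base = $23,244 − $4,400 = $18,844.
Sum of the years' digits = 7+6+5+4+3+2+1 = 28.
Year 1: $18,844 × 7/28 = $4,711. Book value $18,533.
Year 2: $18,844 × 6/28 = $4,038. Book value $14,495.
Year 3: $18,844 × 5/28 = $3,365. Book value $11,130.
Year 4: $18,844 × 4/28 = $2,692. Book value $8,438.
Year 5: $18,844 × 3/28 = $2,019. Book value $6,419.
Year 6: $18,844 × 2/28 = $1,346. Book value $5,073.
Accumulated through year 6 = $23,244 − $5,073 = $18,171.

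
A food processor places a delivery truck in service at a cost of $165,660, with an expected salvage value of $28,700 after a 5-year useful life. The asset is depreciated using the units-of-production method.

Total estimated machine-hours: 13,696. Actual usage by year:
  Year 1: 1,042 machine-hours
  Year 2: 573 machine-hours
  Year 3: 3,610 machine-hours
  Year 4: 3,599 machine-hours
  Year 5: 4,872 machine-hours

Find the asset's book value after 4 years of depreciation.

Depreciable base = $165,660 − $28,700 = $136,960.
Rate = $136,960 / 13,696 machine-hours = $10 per machine-hour.
Year 1: 1,042 × $10 = $10,420. Book value $155,240.
Year 2: 573 × $10 = $5,730. Book value $149,510.
Year 3: 3,610 × $10 = $36,100. Book value $113,410.
Year 4: 3,599 × $10 = $35,990. Book value $77,420.

$77,420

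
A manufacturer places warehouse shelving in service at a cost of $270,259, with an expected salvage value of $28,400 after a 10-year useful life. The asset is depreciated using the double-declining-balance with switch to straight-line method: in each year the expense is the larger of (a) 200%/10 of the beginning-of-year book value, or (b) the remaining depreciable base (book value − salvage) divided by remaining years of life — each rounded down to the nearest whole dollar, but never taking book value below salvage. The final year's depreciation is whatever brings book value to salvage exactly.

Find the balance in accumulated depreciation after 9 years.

Depreciable base = $270,259 − $28,400 = $241,859.
Year 1: DB = ⌊$270,259 × 200%/10⌋ = $54,051; SL = ⌊$241,859/10⌋ = $24,185 → take DB $54,051. Book value $216,208.
Year 2: DB = ⌊$216,208 × 200%/10⌋ = $43,241; SL = ⌊$187,808/9⌋ = $20,867 → take DB $43,241. Book value $172,967.
Year 3: DB = ⌊$172,967 × 200%/10⌋ = $34,593; SL = ⌊$144,567/8⌋ = $18,070 → take DB $34,593. Book value $138,374.
Year 4: DB = ⌊$138,374 × 200%/10⌋ = $27,674; SL = ⌊$109,974/7⌋ = $15,710 → take DB $27,674. Book value $110,700.
Year 5: DB = ⌊$110,700 × 200%/10⌋ = $22,140; SL = ⌊$82,300/6⌋ = $13,716 → take DB $22,140. Book value $88,560.
Year 6: DB = ⌊$88,560 × 200%/10⌋ = $17,712; SL = ⌊$60,160/5⌋ = $12,032 → take DB $17,712. Book value $70,848.
Year 7: DB = ⌊$70,848 × 200%/10⌋ = $14,169; SL = ⌊$42,448/4⌋ = $10,612 → take DB $14,169. Book value $56,679.
Year 8: DB = ⌊$56,679 × 200%/10⌋ = $11,335; SL = ⌊$28,279/3⌋ = $9,426 → take DB $11,335. Book value $45,344.
Year 9: DB = ⌊$45,344 × 200%/10⌋ = $9,068; SL = ⌊$16,944/2⌋ = $8,472 → take DB $9,068. Book value $36,276.
Accumulated through year 9 = $270,259 − $36,276 = $233,983.

$233,983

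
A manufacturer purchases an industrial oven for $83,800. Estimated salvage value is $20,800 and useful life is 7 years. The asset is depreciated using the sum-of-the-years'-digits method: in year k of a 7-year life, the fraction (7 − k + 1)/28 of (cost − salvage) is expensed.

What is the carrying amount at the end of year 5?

$27,550

Depreciable base = $83,800 − $20,800 = $63,000.
Sum of the years' digits = 7+6+5+4+3+2+1 = 28.
Year 1: $63,000 × 7/28 = $15,750. Book value $68,050.
Year 2: $63,000 × 6/28 = $13,500. Book value $54,550.
Year 3: $63,000 × 5/28 = $11,250. Book value $43,300.
Year 4: $63,000 × 4/28 = $9,000. Book value $34,300.
Year 5: $63,000 × 3/28 = $6,750. Book value $27,550.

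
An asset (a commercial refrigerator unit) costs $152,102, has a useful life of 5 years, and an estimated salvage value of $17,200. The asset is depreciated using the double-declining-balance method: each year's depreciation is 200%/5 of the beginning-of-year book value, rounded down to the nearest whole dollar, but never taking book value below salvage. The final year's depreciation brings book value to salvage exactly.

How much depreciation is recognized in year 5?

$2,513

Depreciable base = $152,102 − $17,200 = $134,902.
Year 1: ⌊$152,102 × 200%/5⌋ = $60,840. Book value $91,262.
Year 2: ⌊$91,262 × 200%/5⌋ = $36,504. Book value $54,758.
Year 3: ⌊$54,758 × 200%/5⌋ = $21,903. Book value $32,855.
Year 4: ⌊$32,855 × 200%/5⌋ = $13,142. Book value $19,713.
Year 5 (final): $19,713 − $17,200 = $2,513. Book value $17,200.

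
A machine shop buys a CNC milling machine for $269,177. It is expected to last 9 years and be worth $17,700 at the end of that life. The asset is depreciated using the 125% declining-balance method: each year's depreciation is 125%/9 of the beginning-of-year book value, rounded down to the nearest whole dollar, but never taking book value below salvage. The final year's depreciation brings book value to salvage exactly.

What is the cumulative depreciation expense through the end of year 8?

$187,795

Depreciable base = $269,177 − $17,700 = $251,477.
Year 1: ⌊$269,177 × 125%/9⌋ = $37,385. Book value $231,792.
Year 2: ⌊$231,792 × 125%/9⌋ = $32,193. Book value $199,599.
Year 3: ⌊$199,599 × 125%/9⌋ = $27,722. Book value $171,877.
Year 4: ⌊$171,877 × 125%/9⌋ = $23,871. Book value $148,006.
Year 5: ⌊$148,006 × 125%/9⌋ = $20,556. Book value $127,450.
Year 6: ⌊$127,450 × 125%/9⌋ = $17,701. Book value $109,749.
Year 7: ⌊$109,749 × 125%/9⌋ = $15,242. Book value $94,507.
Year 8: ⌊$94,507 × 125%/9⌋ = $13,125. Book value $81,382.
Accumulated through year 8 = $269,177 − $81,382 = $187,795.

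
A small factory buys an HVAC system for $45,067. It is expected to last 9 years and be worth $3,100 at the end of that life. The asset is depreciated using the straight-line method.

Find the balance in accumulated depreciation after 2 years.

Depreciable base = $45,067 − $3,100 = $41,967.
Annual expense = $41,967 / 9 = $4,663.
End of year 1: book value $40,404.
End of year 2: book value $35,741.
Accumulated through year 2 = $45,067 − $35,741 = $9,326.

$9,326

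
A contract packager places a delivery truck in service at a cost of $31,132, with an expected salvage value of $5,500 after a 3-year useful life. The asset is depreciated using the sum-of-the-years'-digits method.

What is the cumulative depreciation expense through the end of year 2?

Depreciable base = $31,132 − $5,500 = $25,632.
Sum of the years' digits = 3+2+1 = 6.
Year 1: $25,632 × 3/6 = $12,816. Book value $18,316.
Year 2: $25,632 × 2/6 = $8,544. Book value $9,772.
Accumulated through year 2 = $31,132 − $9,772 = $21,360.

$21,360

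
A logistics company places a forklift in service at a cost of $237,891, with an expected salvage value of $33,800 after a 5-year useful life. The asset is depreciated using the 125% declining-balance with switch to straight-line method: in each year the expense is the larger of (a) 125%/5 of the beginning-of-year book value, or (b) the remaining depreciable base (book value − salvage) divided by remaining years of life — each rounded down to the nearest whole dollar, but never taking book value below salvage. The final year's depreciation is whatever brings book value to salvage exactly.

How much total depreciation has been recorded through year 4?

$170,810

Depreciable base = $237,891 − $33,800 = $204,091.
Year 1: DB = ⌊$237,891 × 125%/5⌋ = $59,472; SL = ⌊$204,091/5⌋ = $40,818 → take DB $59,472. Book value $178,419.
Year 2: DB = ⌊$178,419 × 125%/5⌋ = $44,604; SL = ⌊$144,619/4⌋ = $36,154 → take DB $44,604. Book value $133,815.
Year 3: DB = ⌊$133,815 × 125%/5⌋ = $33,453; SL = ⌊$100,015/3⌋ = $33,338 → take DB $33,453. Book value $100,362.
Year 4: DB = ⌊$100,362 × 125%/5⌋ = $25,090; SL = ⌊$66,562/2⌋ = $33,281 → take SL $33,281. Book value $67,081.
Accumulated through year 4 = $237,891 − $67,081 = $170,810.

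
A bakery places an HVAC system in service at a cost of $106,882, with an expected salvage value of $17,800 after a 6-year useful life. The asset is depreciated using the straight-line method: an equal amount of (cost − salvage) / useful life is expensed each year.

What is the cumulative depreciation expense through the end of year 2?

Depreciable base = $106,882 − $17,800 = $89,082.
Annual expense = $89,082 / 6 = $14,847.
End of year 1: book value $92,035.
End of year 2: book value $77,188.
Accumulated through year 2 = $106,882 − $77,188 = $29,694.

$29,694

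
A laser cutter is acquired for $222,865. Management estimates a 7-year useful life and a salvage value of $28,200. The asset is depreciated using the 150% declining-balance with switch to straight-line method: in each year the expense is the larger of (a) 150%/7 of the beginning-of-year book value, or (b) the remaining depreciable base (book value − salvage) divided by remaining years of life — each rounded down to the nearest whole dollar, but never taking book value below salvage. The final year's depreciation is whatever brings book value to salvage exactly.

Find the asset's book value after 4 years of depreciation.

$84,939

Depreciable base = $222,865 − $28,200 = $194,665.
Year 1: DB = ⌊$222,865 × 150%/7⌋ = $47,756; SL = ⌊$194,665/7⌋ = $27,809 → take DB $47,756. Book value $175,109.
Year 2: DB = ⌊$175,109 × 150%/7⌋ = $37,523; SL = ⌊$146,909/6⌋ = $24,484 → take DB $37,523. Book value $137,586.
Year 3: DB = ⌊$137,586 × 150%/7⌋ = $29,482; SL = ⌊$109,386/5⌋ = $21,877 → take DB $29,482. Book value $108,104.
Year 4: DB = ⌊$108,104 × 150%/7⌋ = $23,165; SL = ⌊$79,904/4⌋ = $19,976 → take DB $23,165. Book value $84,939.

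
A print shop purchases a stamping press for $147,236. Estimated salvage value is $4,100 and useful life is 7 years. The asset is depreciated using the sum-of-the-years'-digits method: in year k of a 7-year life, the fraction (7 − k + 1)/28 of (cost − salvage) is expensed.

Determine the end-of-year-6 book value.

Depreciable base = $147,236 − $4,100 = $143,136.
Sum of the years' digits = 7+6+5+4+3+2+1 = 28.
Year 1: $143,136 × 7/28 = $35,784. Book value $111,452.
Year 2: $143,136 × 6/28 = $30,672. Book value $80,780.
Year 3: $143,136 × 5/28 = $25,560. Book value $55,220.
Year 4: $143,136 × 4/28 = $20,448. Book value $34,772.
Year 5: $143,136 × 3/28 = $15,336. Book value $19,436.
Year 6: $143,136 × 2/28 = $10,224. Book value $9,212.

$9,212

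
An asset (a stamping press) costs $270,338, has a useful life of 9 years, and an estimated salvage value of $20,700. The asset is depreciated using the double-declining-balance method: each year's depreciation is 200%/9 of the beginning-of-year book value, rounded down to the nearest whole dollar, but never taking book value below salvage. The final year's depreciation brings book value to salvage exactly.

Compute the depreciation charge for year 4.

$28,266

Depreciable base = $270,338 − $20,700 = $249,638.
Year 1: ⌊$270,338 × 200%/9⌋ = $60,075. Book value $210,263.
Year 2: ⌊$210,263 × 200%/9⌋ = $46,725. Book value $163,538.
Year 3: ⌊$163,538 × 200%/9⌋ = $36,341. Book value $127,197.
Year 4: ⌊$127,197 × 200%/9⌋ = $28,266. Book value $98,931.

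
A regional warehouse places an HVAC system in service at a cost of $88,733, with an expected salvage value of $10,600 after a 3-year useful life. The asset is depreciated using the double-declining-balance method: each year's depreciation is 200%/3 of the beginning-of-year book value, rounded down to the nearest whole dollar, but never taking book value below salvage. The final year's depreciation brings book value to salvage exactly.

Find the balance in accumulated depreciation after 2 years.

$78,133

Depreciable base = $88,733 − $10,600 = $78,133.
Year 1: ⌊$88,733 × 200%/3⌋ = $59,155. Book value $29,578.
Year 2: ⌊$29,578 × 200%/3⌋ = $19,718, capped at $18,978. Book value $10,600.
Accumulated through year 2 = $88,733 − $10,600 = $78,133.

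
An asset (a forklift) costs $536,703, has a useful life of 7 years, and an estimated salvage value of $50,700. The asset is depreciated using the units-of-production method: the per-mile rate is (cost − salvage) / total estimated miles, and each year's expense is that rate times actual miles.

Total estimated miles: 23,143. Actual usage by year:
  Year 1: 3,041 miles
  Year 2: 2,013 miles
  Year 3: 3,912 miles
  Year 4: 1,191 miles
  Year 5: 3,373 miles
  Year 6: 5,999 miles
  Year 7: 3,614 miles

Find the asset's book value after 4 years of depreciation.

Depreciable base = $536,703 − $50,700 = $486,003.
Rate = $486,003 / 23,143 miles = $21 per mile.
Year 1: 3,041 × $21 = $63,861. Book value $472,842.
Year 2: 2,013 × $21 = $42,273. Book value $430,569.
Year 3: 3,912 × $21 = $82,152. Book value $348,417.
Year 4: 1,191 × $21 = $25,011. Book value $323,406.

$323,406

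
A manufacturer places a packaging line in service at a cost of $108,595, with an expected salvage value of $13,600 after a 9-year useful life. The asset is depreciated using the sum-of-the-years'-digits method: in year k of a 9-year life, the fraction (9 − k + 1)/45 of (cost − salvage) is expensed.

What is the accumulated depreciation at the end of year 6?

Depreciable base = $108,595 − $13,600 = $94,995.
Sum of the years' digits = 9+8+7+6+5+4+3+2+1 = 45.
Year 1: $94,995 × 9/45 = $18,999. Book value $89,596.
Year 2: $94,995 × 8/45 = $16,888. Book value $72,708.
Year 3: $94,995 × 7/45 = $14,777. Book value $57,931.
Year 4: $94,995 × 6/45 = $12,666. Book value $45,265.
Year 5: $94,995 × 5/45 = $10,555. Book value $34,710.
Year 6: $94,995 × 4/45 = $8,444. Book value $26,266.
Accumulated through year 6 = $108,595 − $26,266 = $82,329.

$82,329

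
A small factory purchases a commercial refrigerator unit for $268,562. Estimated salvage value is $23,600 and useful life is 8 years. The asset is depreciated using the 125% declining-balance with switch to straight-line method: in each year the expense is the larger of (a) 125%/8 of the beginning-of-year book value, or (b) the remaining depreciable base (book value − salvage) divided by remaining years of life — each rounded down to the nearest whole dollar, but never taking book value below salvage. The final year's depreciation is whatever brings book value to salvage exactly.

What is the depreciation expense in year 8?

Depreciable base = $268,562 − $23,600 = $244,962.
Year 1: DB = ⌊$268,562 × 125%/8⌋ = $41,962; SL = ⌊$244,962/8⌋ = $30,620 → take DB $41,962. Book value $226,600.
Year 2: DB = ⌊$226,600 × 125%/8⌋ = $35,406; SL = ⌊$203,000/7⌋ = $29,000 → take DB $35,406. Book value $191,194.
Year 3: DB = ⌊$191,194 × 125%/8⌋ = $29,874; SL = ⌊$167,594/6⌋ = $27,932 → take DB $29,874. Book value $161,320.
Year 4: DB = ⌊$161,320 × 125%/8⌋ = $25,206; SL = ⌊$137,720/5⌋ = $27,544 → take SL $27,544. Book value $133,776.
Year 5: DB = ⌊$133,776 × 125%/8⌋ = $20,902; SL = ⌊$110,176/4⌋ = $27,544 → take SL $27,544. Book value $106,232.
Year 6: DB = ⌊$106,232 × 125%/8⌋ = $16,598; SL = ⌊$82,632/3⌋ = $27,544 → take SL $27,544. Book value $78,688.
Year 7: DB = ⌊$78,688 × 125%/8⌋ = $12,295; SL = ⌊$55,088/2⌋ = $27,544 → take SL $27,544. Book value $51,144.
Year 8 (final): $51,144 − $23,600 = $27,544. Book value $23,600.

$27,544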